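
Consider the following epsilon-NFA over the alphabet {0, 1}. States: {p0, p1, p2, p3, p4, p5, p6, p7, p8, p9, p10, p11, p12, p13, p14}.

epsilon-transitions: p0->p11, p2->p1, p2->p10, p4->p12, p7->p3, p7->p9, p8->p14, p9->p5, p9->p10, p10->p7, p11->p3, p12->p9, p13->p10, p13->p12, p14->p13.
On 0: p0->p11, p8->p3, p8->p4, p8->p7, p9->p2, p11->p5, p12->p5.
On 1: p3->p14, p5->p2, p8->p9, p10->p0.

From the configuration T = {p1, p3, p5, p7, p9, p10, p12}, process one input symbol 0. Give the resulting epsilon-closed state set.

{p1, p2, p3, p5, p7, p9, p10}

p9 on 0 → {p2}.
p12 on 0 → {p5}.
No 0-transition from p1, p3, p5, p7, p10.
Union after reading 0: {p2, p5}.
Now take the epsilon-closure:
From p2 via epsilon: add p1, p10.
From p10 via epsilon: add p7.
From p7 via epsilon: add p3, p9.
No new states can be added; the closed set is {p1, p2, p3, p5, p7, p9, p10}.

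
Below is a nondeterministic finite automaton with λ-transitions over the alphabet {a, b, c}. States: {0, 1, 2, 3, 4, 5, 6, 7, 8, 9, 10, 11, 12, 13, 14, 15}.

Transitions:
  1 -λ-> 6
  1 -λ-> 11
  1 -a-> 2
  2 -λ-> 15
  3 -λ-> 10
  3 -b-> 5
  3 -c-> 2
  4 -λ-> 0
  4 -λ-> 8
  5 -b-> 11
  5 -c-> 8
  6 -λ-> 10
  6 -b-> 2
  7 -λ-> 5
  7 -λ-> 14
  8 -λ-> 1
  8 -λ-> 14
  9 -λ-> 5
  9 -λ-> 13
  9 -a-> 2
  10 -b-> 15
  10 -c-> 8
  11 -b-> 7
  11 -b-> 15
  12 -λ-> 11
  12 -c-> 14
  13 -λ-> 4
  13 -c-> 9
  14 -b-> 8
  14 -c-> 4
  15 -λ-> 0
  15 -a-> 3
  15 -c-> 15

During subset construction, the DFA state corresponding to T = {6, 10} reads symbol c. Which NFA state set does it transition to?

{1, 6, 8, 10, 11, 14}

10 on c → {8}.
No c-transition from 6.
Union after reading c: {8}.
Now take the λ-closure:
From 8 via λ: add 1, 14.
From 1 via λ: add 6, 11.
From 6 via λ: add 10.
No new states can be added; the closed set is {1, 6, 8, 10, 11, 14}.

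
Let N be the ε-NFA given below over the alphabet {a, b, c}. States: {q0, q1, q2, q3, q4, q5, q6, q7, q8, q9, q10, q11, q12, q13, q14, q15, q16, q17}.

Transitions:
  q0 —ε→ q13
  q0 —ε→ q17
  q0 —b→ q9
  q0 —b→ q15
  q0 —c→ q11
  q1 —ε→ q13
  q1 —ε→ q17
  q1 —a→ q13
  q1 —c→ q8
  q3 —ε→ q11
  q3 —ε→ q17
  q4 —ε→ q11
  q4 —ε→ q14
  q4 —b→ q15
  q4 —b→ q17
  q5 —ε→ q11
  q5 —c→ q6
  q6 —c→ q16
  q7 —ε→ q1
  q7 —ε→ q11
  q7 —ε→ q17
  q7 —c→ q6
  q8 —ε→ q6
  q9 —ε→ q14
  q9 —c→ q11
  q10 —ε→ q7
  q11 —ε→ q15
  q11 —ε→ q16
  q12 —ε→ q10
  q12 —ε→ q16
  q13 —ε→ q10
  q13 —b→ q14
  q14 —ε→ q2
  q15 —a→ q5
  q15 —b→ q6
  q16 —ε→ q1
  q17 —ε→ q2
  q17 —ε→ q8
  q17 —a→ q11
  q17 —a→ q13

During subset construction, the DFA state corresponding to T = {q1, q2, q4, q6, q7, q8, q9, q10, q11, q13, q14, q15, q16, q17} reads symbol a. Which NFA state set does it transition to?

q1 on a → {q13}.
q15 on a → {q5}.
q17 on a → {q11, q13}.
No a-transition from q2, q4, q6, q7, q8, q9, q10, q11, q13, q14, q16.
Union after reading a: {q5, q11, q13}.
Now take the ε-closure:
From q11 via ε: add q15, q16.
From q13 via ε: add q10.
From q10 via ε: add q7.
From q16 via ε: add q1.
From q1 via ε: add q17.
From q17 via ε: add q2, q8.
From q8 via ε: add q6.
No new states can be added; the closed set is {q1, q2, q5, q6, q7, q8, q10, q11, q13, q15, q16, q17}.

{q1, q2, q5, q6, q7, q8, q10, q11, q13, q15, q16, q17}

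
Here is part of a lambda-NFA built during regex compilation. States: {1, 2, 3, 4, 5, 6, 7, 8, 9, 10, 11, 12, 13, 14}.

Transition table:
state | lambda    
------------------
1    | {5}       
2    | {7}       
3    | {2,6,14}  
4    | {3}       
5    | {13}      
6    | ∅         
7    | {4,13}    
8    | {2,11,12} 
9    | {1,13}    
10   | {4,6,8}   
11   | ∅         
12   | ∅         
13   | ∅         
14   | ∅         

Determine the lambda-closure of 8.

{2, 3, 4, 6, 7, 8, 11, 12, 13, 14}

Start with {8}.
From 8 via lambda: add 2, 11, 12.
From 2 via lambda: add 7.
From 7 via lambda: add 4, 13.
From 4 via lambda: add 3.
From 3 via lambda: add 6, 14.
No new states can be added; the closed set is {2, 3, 4, 6, 7, 8, 11, 12, 13, 14}.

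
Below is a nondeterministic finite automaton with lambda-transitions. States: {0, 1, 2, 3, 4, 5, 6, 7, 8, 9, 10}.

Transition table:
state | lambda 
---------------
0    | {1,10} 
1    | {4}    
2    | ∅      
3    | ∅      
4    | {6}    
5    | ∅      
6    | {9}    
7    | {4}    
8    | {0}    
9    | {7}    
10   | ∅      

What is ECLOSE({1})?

Start with {1}.
From 1 via lambda: add 4.
From 4 via lambda: add 6.
From 6 via lambda: add 9.
From 9 via lambda: add 7.
No new states can be added; the closed set is {1, 4, 6, 7, 9}.

{1, 4, 6, 7, 9}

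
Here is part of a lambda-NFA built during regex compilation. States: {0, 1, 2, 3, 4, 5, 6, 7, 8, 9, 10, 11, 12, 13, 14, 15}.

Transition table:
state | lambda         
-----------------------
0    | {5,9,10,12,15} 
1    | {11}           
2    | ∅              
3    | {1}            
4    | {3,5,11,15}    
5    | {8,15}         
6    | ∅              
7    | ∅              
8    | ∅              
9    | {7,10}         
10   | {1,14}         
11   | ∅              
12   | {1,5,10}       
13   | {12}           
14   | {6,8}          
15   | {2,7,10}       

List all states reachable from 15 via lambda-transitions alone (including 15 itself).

Start with {15}.
From 15 via lambda: add 2, 7, 10.
From 10 via lambda: add 1, 14.
From 1 via lambda: add 11.
From 14 via lambda: add 6, 8.
No new states can be added; the closed set is {1, 2, 6, 7, 8, 10, 11, 14, 15}.

{1, 2, 6, 7, 8, 10, 11, 14, 15}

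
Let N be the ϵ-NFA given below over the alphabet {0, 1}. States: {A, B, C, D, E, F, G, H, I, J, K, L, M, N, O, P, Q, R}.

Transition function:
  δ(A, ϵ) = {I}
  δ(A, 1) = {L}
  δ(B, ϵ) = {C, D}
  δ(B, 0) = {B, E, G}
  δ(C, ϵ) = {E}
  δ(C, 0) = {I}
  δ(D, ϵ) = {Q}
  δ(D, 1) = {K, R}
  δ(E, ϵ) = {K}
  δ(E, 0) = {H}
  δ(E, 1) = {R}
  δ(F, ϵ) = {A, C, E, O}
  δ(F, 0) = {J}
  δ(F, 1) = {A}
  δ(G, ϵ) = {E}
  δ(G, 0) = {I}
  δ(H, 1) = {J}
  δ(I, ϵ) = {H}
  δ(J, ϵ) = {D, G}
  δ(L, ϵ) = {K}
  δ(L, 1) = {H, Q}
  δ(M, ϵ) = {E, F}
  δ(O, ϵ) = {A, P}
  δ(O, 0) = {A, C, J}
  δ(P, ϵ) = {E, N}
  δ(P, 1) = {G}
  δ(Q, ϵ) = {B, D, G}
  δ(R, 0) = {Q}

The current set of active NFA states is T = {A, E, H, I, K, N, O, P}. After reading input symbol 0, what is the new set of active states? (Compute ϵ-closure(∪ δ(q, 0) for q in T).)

E on 0 → {H}.
O on 0 → {A, C, J}.
No 0-transition from A, H, I, K, N, P.
Union after reading 0: {A, C, H, J}.
Now take the ϵ-closure:
From A via ϵ: add I.
From C via ϵ: add E.
From J via ϵ: add D, G.
From D via ϵ: add Q.
From E via ϵ: add K.
From Q via ϵ: add B.
No new states can be added; the closed set is {A, B, C, D, E, G, H, I, J, K, Q}.

{A, B, C, D, E, G, H, I, J, K, Q}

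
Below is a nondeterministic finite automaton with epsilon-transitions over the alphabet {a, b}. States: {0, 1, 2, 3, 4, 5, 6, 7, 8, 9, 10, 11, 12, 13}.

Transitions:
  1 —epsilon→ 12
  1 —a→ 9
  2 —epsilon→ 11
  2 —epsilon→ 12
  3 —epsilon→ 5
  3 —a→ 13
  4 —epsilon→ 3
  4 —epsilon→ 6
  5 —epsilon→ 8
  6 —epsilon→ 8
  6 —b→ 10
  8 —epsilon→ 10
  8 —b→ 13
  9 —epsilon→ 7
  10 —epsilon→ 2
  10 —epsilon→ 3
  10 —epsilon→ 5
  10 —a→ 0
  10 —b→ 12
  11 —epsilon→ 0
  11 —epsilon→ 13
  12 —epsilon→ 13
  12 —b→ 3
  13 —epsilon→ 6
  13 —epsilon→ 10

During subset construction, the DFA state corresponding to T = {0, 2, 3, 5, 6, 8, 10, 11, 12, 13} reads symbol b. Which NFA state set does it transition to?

6 on b → {10}.
8 on b → {13}.
10 on b → {12}.
12 on b → {3}.
No b-transition from 0, 2, 3, 5, 11, 13.
Union after reading b: {3, 10, 12, 13}.
Now take the epsilon-closure:
From 3 via epsilon: add 5.
From 10 via epsilon: add 2.
From 13 via epsilon: add 6.
From 2 via epsilon: add 11.
From 5 via epsilon: add 8.
From 11 via epsilon: add 0.
No new states can be added; the closed set is {0, 2, 3, 5, 6, 8, 10, 11, 12, 13}.

{0, 2, 3, 5, 6, 8, 10, 11, 12, 13}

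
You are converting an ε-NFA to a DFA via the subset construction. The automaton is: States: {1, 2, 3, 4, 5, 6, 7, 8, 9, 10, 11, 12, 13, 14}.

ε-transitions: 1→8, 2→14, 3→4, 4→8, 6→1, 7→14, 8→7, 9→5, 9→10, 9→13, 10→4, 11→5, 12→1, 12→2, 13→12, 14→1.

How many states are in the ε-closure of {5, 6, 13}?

9

Start with {5, 6, 13}.
From 6 via ε: add 1.
From 13 via ε: add 12.
From 1 via ε: add 8.
From 12 via ε: add 2.
From 2 via ε: add 14.
From 8 via ε: add 7.
ε-closure = {1, 2, 5, 6, 7, 8, 12, 13, 14}, which has 9 states.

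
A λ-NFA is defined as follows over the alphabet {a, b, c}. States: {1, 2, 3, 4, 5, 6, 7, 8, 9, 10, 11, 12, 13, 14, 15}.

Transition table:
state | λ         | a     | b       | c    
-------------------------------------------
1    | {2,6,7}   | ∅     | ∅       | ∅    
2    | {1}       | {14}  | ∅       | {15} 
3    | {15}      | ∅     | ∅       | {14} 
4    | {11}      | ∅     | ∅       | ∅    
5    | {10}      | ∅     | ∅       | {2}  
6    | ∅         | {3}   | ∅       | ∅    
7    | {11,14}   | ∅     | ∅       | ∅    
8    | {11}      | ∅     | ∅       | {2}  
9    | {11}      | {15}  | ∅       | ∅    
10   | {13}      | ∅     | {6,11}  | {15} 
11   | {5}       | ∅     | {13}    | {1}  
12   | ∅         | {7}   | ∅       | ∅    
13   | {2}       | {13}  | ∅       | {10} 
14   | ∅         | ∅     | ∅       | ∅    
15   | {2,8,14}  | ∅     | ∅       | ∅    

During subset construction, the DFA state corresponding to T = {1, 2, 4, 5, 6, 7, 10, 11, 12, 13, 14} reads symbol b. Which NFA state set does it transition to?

10 on b → {6, 11}.
11 on b → {13}.
No b-transition from 1, 2, 4, 5, 6, 7, 12, 13, 14.
Union after reading b: {6, 11, 13}.
Now take the λ-closure:
From 11 via λ: add 5.
From 13 via λ: add 2.
From 2 via λ: add 1.
From 5 via λ: add 10.
From 1 via λ: add 7.
From 7 via λ: add 14.
No new states can be added; the closed set is {1, 2, 5, 6, 7, 10, 11, 13, 14}.

{1, 2, 5, 6, 7, 10, 11, 13, 14}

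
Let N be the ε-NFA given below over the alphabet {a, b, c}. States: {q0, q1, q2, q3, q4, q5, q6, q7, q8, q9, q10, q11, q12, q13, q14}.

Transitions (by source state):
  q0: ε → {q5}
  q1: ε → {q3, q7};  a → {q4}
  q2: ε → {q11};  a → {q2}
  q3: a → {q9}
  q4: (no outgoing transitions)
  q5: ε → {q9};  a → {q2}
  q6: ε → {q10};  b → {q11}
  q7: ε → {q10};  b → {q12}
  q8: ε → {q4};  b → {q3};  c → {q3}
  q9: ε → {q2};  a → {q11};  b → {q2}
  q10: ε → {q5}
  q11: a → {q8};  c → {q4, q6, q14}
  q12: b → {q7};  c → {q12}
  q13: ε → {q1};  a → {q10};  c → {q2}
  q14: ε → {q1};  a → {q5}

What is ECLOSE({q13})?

Start with {q13}.
From q13 via ε: add q1.
From q1 via ε: add q3, q7.
From q7 via ε: add q10.
From q10 via ε: add q5.
From q5 via ε: add q9.
From q9 via ε: add q2.
From q2 via ε: add q11.
No new states can be added; the closed set is {q1, q2, q3, q5, q7, q9, q10, q11, q13}.

{q1, q2, q3, q5, q7, q9, q10, q11, q13}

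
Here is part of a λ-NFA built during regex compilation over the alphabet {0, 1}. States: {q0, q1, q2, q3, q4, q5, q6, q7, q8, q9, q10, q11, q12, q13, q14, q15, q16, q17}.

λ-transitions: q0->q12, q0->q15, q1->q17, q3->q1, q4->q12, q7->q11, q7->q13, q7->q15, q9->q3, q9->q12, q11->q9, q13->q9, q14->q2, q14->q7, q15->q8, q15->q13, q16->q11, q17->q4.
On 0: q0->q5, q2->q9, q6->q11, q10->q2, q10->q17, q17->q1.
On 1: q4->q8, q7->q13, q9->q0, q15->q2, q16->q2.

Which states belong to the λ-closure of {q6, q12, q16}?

Start with {q6, q12, q16}.
From q16 via λ: add q11.
From q11 via λ: add q9.
From q9 via λ: add q3.
From q3 via λ: add q1.
From q1 via λ: add q17.
From q17 via λ: add q4.
No new states can be added; the closed set is {q1, q3, q4, q6, q9, q11, q12, q16, q17}.

{q1, q3, q4, q6, q9, q11, q12, q16, q17}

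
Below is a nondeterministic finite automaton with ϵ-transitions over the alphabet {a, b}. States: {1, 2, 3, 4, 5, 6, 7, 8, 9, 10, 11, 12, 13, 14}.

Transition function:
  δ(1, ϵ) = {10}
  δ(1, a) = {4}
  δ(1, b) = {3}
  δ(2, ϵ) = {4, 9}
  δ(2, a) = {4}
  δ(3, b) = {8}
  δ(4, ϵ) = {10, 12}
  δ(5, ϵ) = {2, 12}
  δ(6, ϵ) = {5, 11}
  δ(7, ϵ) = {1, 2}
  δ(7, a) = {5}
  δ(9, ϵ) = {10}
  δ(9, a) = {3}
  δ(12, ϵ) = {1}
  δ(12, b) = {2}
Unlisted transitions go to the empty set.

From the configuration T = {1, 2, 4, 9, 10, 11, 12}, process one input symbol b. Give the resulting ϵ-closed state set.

{1, 2, 3, 4, 9, 10, 12}

1 on b → {3}.
12 on b → {2}.
No b-transition from 2, 4, 9, 10, 11.
Union after reading b: {2, 3}.
Now take the ϵ-closure:
From 2 via ϵ: add 4, 9.
From 4 via ϵ: add 10, 12.
From 12 via ϵ: add 1.
No new states can be added; the closed set is {1, 2, 3, 4, 9, 10, 12}.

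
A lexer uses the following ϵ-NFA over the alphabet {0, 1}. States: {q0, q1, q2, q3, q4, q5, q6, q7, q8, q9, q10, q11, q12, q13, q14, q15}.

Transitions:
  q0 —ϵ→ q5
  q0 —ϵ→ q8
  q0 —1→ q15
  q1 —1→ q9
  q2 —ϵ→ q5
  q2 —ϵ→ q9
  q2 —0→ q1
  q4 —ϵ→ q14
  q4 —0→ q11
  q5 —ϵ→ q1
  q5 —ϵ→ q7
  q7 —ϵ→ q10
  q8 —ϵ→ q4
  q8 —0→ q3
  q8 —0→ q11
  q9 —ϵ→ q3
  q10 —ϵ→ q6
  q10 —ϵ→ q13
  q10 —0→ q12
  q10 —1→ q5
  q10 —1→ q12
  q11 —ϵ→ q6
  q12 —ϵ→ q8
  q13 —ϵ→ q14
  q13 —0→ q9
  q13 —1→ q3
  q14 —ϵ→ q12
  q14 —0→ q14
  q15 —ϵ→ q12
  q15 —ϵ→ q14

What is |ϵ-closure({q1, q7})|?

Start with {q1, q7}.
From q7 via ϵ: add q10.
From q10 via ϵ: add q6, q13.
From q13 via ϵ: add q14.
From q14 via ϵ: add q12.
From q12 via ϵ: add q8.
From q8 via ϵ: add q4.
ϵ-closure = {q1, q4, q6, q7, q8, q10, q12, q13, q14}, which has 9 states.

9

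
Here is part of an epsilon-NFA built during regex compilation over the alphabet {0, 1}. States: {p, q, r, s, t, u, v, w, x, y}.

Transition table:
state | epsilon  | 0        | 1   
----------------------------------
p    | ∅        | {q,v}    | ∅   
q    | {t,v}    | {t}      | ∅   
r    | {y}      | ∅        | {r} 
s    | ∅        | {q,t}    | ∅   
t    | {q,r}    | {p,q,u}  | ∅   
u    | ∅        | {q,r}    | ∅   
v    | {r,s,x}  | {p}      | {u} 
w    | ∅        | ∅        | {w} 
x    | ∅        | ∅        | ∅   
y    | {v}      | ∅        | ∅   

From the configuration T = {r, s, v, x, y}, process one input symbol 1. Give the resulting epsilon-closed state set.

r on 1 → {r}.
v on 1 → {u}.
No 1-transition from s, x, y.
Union after reading 1: {r, u}.
Now take the epsilon-closure:
From r via epsilon: add y.
From y via epsilon: add v.
From v via epsilon: add s, x.
No new states can be added; the closed set is {r, s, u, v, x, y}.

{r, s, u, v, x, y}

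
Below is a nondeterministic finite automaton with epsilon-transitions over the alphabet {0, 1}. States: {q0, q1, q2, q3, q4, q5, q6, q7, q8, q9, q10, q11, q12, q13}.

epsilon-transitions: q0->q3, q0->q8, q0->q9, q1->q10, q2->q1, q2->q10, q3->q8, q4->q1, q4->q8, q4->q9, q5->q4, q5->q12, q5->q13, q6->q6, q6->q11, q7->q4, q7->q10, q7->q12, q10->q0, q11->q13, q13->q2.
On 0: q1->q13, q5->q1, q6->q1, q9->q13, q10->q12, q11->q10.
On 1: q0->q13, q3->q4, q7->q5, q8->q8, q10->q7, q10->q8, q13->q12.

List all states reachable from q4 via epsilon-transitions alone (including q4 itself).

{q0, q1, q3, q4, q8, q9, q10}

Start with {q4}.
From q4 via epsilon: add q1, q8, q9.
From q1 via epsilon: add q10.
From q10 via epsilon: add q0.
From q0 via epsilon: add q3.
No new states can be added; the closed set is {q0, q1, q3, q4, q8, q9, q10}.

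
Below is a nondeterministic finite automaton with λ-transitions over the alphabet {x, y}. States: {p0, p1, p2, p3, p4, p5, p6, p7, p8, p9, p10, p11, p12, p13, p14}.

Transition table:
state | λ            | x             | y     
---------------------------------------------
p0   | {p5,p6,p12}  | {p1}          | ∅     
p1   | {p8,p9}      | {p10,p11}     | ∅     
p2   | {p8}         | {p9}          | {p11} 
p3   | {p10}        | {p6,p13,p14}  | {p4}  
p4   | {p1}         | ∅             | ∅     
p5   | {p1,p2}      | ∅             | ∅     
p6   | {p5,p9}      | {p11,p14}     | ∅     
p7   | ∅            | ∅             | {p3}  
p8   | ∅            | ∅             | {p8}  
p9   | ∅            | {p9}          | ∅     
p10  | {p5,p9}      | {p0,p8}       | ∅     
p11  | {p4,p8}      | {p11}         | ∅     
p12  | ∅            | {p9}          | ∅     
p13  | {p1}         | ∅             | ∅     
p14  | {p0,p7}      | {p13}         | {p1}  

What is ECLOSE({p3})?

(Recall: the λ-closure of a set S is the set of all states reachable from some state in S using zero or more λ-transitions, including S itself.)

{p1, p2, p3, p5, p8, p9, p10}

Start with {p3}.
From p3 via λ: add p10.
From p10 via λ: add p5, p9.
From p5 via λ: add p1, p2.
From p1 via λ: add p8.
No new states can be added; the closed set is {p1, p2, p3, p5, p8, p9, p10}.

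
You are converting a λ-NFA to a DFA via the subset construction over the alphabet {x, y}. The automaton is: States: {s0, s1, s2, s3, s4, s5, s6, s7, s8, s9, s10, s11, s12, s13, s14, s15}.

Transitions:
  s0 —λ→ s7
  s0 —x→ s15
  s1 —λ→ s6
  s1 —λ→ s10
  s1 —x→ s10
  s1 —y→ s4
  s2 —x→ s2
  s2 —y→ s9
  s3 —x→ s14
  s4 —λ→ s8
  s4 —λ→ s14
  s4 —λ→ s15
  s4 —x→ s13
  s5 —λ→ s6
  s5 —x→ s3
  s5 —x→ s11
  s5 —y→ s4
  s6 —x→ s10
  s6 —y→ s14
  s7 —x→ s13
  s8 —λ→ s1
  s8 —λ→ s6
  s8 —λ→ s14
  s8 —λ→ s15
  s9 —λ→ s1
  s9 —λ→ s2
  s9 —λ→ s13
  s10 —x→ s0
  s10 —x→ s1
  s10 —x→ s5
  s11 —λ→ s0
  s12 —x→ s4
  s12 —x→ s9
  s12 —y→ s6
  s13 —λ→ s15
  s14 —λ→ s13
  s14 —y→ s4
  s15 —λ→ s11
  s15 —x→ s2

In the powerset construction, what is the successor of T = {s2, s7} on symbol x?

s2 on x → {s2}.
s7 on x → {s13}.
Union after reading x: {s2, s13}.
Now take the λ-closure:
From s13 via λ: add s15.
From s15 via λ: add s11.
From s11 via λ: add s0.
From s0 via λ: add s7.
No new states can be added; the closed set is {s0, s2, s7, s11, s13, s15}.

{s0, s2, s7, s11, s13, s15}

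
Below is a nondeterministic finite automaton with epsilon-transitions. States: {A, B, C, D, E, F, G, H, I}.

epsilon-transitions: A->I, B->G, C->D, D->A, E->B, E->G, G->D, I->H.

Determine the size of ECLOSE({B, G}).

Start with {B, G}.
From G via epsilon: add D.
From D via epsilon: add A.
From A via epsilon: add I.
From I via epsilon: add H.
epsilon-closure = {A, B, D, G, H, I}, which has 6 states.

6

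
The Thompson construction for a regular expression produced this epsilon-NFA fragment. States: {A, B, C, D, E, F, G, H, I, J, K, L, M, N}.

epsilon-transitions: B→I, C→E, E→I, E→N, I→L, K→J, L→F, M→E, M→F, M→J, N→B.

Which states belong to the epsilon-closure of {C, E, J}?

{B, C, E, F, I, J, L, N}

Start with {C, E, J}.
From E via epsilon: add I, N.
From I via epsilon: add L.
From N via epsilon: add B.
From L via epsilon: add F.
No new states can be added; the closed set is {B, C, E, F, I, J, L, N}.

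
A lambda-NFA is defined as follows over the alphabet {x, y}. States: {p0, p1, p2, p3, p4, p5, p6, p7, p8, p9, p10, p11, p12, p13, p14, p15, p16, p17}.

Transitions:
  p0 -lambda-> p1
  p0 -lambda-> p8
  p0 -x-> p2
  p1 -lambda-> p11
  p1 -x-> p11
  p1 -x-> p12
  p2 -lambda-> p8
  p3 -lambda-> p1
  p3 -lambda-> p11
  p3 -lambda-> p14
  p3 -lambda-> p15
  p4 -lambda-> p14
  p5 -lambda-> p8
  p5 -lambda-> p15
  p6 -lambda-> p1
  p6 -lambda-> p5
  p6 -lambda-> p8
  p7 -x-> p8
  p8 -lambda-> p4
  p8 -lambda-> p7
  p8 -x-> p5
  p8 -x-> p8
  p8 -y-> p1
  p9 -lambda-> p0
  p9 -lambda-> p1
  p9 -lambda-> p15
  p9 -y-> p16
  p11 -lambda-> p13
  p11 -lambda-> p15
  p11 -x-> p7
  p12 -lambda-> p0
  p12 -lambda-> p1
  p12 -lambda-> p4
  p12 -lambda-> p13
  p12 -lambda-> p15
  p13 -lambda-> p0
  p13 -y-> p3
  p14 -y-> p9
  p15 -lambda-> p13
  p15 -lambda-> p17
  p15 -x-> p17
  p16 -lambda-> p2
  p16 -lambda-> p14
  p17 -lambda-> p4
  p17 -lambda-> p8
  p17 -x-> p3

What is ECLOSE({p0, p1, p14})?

Start with {p0, p1, p14}.
From p0 via lambda: add p8.
From p1 via lambda: add p11.
From p8 via lambda: add p4, p7.
From p11 via lambda: add p13, p15.
From p15 via lambda: add p17.
No new states can be added; the closed set is {p0, p1, p4, p7, p8, p11, p13, p14, p15, p17}.

{p0, p1, p4, p7, p8, p11, p13, p14, p15, p17}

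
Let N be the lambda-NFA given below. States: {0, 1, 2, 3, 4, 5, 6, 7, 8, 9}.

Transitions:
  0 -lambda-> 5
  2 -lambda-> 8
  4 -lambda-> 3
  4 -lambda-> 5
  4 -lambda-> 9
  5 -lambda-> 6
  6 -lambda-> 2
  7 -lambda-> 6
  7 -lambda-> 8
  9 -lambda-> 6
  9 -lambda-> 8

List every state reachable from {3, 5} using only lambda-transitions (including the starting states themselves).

Start with {3, 5}.
From 5 via lambda: add 6.
From 6 via lambda: add 2.
From 2 via lambda: add 8.
No new states can be added; the closed set is {2, 3, 5, 6, 8}.

{2, 3, 5, 6, 8}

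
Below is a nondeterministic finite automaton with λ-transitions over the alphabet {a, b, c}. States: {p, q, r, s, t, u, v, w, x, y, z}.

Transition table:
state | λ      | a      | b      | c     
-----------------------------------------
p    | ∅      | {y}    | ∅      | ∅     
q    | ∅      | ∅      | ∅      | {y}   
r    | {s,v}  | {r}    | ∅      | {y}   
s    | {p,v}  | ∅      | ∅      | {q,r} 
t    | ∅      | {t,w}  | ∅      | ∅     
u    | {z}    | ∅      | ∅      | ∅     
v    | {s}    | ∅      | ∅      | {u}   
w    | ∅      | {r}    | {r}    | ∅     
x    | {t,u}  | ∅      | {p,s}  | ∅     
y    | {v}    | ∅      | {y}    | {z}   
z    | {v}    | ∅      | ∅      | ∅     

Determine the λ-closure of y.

Start with {y}.
From y via λ: add v.
From v via λ: add s.
From s via λ: add p.
No new states can be added; the closed set is {p, s, v, y}.

{p, s, v, y}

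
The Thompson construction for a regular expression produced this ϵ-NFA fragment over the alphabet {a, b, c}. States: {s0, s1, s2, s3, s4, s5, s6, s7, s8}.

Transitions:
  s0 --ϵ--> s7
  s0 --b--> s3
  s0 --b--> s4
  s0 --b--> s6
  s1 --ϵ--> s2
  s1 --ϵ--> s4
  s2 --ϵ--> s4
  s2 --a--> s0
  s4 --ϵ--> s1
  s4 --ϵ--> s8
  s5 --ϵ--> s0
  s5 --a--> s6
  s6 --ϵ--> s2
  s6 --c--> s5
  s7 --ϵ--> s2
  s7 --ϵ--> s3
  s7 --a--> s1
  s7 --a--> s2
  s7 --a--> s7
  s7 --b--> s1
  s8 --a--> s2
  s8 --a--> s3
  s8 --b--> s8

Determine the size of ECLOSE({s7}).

Start with {s7}.
From s7 via ϵ: add s2, s3.
From s2 via ϵ: add s4.
From s4 via ϵ: add s1, s8.
ϵ-closure = {s1, s2, s3, s4, s7, s8}, which has 6 states.

6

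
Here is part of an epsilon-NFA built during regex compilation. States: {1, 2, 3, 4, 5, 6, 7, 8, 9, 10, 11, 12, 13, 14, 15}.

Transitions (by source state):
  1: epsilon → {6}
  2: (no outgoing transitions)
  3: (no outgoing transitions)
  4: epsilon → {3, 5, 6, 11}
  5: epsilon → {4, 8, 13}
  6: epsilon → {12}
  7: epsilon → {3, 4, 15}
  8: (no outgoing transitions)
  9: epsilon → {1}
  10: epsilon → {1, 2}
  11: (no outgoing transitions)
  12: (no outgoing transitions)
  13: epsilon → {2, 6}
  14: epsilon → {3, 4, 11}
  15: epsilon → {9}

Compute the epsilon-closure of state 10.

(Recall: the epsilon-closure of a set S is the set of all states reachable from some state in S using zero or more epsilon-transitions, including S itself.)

{1, 2, 6, 10, 12}

Start with {10}.
From 10 via epsilon: add 1, 2.
From 1 via epsilon: add 6.
From 6 via epsilon: add 12.
No new states can be added; the closed set is {1, 2, 6, 10, 12}.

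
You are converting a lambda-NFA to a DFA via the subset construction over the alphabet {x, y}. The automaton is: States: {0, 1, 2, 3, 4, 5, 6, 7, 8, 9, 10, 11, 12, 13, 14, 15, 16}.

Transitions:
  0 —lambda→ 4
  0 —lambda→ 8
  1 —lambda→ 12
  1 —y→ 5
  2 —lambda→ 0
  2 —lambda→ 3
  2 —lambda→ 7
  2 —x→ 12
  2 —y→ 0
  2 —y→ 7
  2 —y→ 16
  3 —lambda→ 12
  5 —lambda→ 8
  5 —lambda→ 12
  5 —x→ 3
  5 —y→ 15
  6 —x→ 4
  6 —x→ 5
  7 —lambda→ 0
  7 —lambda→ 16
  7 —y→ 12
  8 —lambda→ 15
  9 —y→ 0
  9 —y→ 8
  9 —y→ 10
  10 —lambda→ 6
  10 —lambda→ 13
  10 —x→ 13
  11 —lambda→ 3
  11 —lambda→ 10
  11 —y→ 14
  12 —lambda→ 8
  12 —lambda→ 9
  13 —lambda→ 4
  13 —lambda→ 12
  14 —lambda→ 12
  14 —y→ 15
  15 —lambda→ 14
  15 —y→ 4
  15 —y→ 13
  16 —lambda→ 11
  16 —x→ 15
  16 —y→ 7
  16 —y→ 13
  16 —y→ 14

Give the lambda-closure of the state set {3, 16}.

Start with {3, 16}.
From 3 via lambda: add 12.
From 16 via lambda: add 11.
From 11 via lambda: add 10.
From 12 via lambda: add 8, 9.
From 8 via lambda: add 15.
From 10 via lambda: add 6, 13.
From 13 via lambda: add 4.
From 15 via lambda: add 14.
No new states can be added; the closed set is {3, 4, 6, 8, 9, 10, 11, 12, 13, 14, 15, 16}.

{3, 4, 6, 8, 9, 10, 11, 12, 13, 14, 15, 16}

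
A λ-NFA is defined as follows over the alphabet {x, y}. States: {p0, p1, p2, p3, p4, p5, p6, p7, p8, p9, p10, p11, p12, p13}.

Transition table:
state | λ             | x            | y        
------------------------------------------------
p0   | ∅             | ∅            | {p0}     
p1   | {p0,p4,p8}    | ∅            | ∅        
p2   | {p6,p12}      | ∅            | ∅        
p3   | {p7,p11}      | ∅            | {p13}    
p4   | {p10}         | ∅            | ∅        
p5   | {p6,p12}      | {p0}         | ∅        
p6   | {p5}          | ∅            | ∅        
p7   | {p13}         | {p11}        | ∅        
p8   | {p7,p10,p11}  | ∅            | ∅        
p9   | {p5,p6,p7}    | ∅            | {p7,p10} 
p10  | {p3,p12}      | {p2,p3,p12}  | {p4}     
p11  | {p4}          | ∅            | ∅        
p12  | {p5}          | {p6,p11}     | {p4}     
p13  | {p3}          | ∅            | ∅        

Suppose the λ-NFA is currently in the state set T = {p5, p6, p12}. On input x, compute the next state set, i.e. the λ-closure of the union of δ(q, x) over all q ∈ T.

{p0, p3, p4, p5, p6, p7, p10, p11, p12, p13}

p5 on x → {p0}.
p12 on x → {p6, p11}.
No x-transition from p6.
Union after reading x: {p0, p6, p11}.
Now take the λ-closure:
From p6 via λ: add p5.
From p11 via λ: add p4.
From p4 via λ: add p10.
From p5 via λ: add p12.
From p10 via λ: add p3.
From p3 via λ: add p7.
From p7 via λ: add p13.
No new states can be added; the closed set is {p0, p3, p4, p5, p6, p7, p10, p11, p12, p13}.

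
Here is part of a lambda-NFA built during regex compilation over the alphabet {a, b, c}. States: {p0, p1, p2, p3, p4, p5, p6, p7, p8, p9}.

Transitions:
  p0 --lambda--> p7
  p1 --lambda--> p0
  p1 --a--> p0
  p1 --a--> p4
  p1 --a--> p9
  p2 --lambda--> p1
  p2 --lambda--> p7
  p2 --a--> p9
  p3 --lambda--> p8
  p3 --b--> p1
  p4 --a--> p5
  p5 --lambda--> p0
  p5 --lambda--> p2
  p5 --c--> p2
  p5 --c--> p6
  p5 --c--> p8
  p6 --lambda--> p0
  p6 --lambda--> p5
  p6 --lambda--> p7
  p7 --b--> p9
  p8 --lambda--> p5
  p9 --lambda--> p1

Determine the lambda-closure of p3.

Start with {p3}.
From p3 via lambda: add p8.
From p8 via lambda: add p5.
From p5 via lambda: add p0, p2.
From p0 via lambda: add p7.
From p2 via lambda: add p1.
No new states can be added; the closed set is {p0, p1, p2, p3, p5, p7, p8}.

{p0, p1, p2, p3, p5, p7, p8}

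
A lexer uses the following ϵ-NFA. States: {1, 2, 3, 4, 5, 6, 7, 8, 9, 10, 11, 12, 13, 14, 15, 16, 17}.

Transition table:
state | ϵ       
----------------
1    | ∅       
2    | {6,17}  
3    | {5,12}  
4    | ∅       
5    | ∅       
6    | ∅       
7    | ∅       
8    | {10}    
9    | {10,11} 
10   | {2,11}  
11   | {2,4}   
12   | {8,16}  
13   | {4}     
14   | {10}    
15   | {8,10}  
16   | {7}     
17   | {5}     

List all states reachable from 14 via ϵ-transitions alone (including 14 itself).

{2, 4, 5, 6, 10, 11, 14, 17}

Start with {14}.
From 14 via ϵ: add 10.
From 10 via ϵ: add 2, 11.
From 2 via ϵ: add 6, 17.
From 11 via ϵ: add 4.
From 17 via ϵ: add 5.
No new states can be added; the closed set is {2, 4, 5, 6, 10, 11, 14, 17}.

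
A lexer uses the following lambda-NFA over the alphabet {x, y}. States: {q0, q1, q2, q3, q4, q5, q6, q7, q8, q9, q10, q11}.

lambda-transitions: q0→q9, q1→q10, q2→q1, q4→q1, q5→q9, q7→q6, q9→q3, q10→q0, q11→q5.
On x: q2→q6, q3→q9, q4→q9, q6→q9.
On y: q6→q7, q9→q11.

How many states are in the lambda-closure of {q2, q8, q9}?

Start with {q2, q8, q9}.
From q2 via lambda: add q1.
From q9 via lambda: add q3.
From q1 via lambda: add q10.
From q10 via lambda: add q0.
lambda-closure = {q0, q1, q2, q3, q8, q9, q10}, which has 7 states.

7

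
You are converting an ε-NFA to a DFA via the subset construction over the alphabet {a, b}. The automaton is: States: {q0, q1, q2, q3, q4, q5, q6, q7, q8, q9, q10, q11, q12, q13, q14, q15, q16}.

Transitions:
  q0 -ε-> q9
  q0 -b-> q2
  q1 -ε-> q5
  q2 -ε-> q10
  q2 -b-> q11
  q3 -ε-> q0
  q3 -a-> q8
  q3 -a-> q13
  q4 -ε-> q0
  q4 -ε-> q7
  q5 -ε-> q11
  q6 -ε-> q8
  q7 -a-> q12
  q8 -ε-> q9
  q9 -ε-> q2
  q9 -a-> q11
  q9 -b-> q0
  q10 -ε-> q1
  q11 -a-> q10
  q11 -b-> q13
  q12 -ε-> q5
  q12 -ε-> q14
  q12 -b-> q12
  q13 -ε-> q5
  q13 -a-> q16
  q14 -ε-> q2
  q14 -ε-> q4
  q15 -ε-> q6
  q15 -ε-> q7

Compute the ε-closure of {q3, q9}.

{q0, q1, q2, q3, q5, q9, q10, q11}

Start with {q3, q9}.
From q3 via ε: add q0.
From q9 via ε: add q2.
From q2 via ε: add q10.
From q10 via ε: add q1.
From q1 via ε: add q5.
From q5 via ε: add q11.
No new states can be added; the closed set is {q0, q1, q2, q3, q5, q9, q10, q11}.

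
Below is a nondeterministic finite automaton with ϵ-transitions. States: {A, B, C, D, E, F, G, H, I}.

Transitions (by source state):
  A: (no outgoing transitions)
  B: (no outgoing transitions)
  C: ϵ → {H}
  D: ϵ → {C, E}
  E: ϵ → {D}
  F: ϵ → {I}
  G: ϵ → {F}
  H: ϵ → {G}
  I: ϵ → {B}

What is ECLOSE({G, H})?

Start with {G, H}.
From G via ϵ: add F.
From F via ϵ: add I.
From I via ϵ: add B.
No new states can be added; the closed set is {B, F, G, H, I}.

{B, F, G, H, I}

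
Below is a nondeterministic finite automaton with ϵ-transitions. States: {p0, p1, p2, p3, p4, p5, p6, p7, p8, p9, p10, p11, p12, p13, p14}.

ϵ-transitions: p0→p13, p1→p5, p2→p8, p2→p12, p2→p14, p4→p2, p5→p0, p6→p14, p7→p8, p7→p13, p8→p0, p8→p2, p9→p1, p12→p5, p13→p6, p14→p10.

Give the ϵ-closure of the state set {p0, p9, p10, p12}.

{p0, p1, p5, p6, p9, p10, p12, p13, p14}

Start with {p0, p9, p10, p12}.
From p0 via ϵ: add p13.
From p9 via ϵ: add p1.
From p12 via ϵ: add p5.
From p13 via ϵ: add p6.
From p6 via ϵ: add p14.
No new states can be added; the closed set is {p0, p1, p5, p6, p9, p10, p12, p13, p14}.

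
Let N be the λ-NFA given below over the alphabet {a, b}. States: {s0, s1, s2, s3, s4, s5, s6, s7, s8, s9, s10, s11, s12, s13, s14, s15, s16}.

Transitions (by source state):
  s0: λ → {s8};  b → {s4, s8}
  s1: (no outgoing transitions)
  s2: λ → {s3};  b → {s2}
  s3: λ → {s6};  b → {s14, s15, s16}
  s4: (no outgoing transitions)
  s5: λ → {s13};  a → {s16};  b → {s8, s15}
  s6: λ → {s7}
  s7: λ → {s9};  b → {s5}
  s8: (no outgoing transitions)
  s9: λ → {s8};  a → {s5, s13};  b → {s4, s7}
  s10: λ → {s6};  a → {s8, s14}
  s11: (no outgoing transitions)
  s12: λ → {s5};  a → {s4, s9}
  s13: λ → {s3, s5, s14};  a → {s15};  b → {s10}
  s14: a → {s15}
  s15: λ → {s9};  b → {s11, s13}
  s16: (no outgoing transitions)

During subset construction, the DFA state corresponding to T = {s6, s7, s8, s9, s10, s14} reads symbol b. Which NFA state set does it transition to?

s7 on b → {s5}.
s9 on b → {s4, s7}.
No b-transition from s6, s8, s10, s14.
Union after reading b: {s4, s5, s7}.
Now take the λ-closure:
From s5 via λ: add s13.
From s7 via λ: add s9.
From s9 via λ: add s8.
From s13 via λ: add s3, s14.
From s3 via λ: add s6.
No new states can be added; the closed set is {s3, s4, s5, s6, s7, s8, s9, s13, s14}.

{s3, s4, s5, s6, s7, s8, s9, s13, s14}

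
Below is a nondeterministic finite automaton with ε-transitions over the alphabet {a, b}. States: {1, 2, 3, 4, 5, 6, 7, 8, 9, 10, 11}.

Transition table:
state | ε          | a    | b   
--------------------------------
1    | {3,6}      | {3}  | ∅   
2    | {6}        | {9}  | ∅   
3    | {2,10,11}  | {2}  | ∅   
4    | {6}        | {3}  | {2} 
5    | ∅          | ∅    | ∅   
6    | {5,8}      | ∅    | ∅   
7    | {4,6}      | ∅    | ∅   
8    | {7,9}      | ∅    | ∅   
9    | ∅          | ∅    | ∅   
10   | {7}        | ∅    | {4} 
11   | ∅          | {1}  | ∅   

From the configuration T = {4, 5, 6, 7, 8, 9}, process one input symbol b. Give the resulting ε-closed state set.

{2, 4, 5, 6, 7, 8, 9}

4 on b → {2}.
No b-transition from 5, 6, 7, 8, 9.
Union after reading b: {2}.
Now take the ε-closure:
From 2 via ε: add 6.
From 6 via ε: add 5, 8.
From 8 via ε: add 7, 9.
From 7 via ε: add 4.
No new states can be added; the closed set is {2, 4, 5, 6, 7, 8, 9}.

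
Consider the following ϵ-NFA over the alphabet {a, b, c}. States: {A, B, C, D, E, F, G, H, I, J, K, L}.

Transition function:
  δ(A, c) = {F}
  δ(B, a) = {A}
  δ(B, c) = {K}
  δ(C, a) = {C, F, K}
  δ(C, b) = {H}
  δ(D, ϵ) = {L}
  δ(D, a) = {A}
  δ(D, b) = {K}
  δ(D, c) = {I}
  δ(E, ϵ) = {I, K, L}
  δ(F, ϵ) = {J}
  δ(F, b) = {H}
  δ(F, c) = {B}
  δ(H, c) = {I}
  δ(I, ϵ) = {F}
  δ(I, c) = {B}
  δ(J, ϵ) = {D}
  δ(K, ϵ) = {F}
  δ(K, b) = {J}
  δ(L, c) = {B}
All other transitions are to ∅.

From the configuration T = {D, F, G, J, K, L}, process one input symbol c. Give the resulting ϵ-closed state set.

{B, D, F, I, J, L}

D on c → {I}.
F on c → {B}.
L on c → {B}.
No c-transition from G, J, K.
Union after reading c: {B, I}.
Now take the ϵ-closure:
From I via ϵ: add F.
From F via ϵ: add J.
From J via ϵ: add D.
From D via ϵ: add L.
No new states can be added; the closed set is {B, D, F, I, J, L}.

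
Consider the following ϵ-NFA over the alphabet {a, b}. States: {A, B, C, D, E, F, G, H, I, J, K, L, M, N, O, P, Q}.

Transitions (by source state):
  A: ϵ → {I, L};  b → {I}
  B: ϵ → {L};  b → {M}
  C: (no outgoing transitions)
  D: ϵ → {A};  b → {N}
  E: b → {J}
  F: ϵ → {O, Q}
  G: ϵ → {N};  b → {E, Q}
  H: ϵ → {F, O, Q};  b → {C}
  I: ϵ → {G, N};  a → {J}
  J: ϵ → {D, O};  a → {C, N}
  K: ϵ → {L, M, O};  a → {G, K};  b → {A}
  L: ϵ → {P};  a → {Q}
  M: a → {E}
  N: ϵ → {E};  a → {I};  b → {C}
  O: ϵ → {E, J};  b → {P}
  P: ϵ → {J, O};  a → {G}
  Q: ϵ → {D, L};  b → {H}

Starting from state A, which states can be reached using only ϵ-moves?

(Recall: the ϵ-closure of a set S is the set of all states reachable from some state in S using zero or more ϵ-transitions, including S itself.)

Start with {A}.
From A via ϵ: add I, L.
From I via ϵ: add G, N.
From L via ϵ: add P.
From N via ϵ: add E.
From P via ϵ: add J, O.
From J via ϵ: add D.
No new states can be added; the closed set is {A, D, E, G, I, J, L, N, O, P}.

{A, D, E, G, I, J, L, N, O, P}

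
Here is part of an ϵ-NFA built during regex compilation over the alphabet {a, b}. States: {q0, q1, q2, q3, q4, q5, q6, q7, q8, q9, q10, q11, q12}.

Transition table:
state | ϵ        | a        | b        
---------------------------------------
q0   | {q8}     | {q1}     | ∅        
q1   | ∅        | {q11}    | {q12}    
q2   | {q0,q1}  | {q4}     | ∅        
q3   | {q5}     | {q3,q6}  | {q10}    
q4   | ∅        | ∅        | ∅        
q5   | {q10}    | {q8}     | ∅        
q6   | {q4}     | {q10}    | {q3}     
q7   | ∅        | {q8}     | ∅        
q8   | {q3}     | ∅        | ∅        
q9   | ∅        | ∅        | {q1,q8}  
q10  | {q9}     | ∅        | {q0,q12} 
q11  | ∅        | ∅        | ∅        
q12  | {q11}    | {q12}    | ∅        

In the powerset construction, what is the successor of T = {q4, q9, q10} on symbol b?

{q0, q1, q3, q5, q8, q9, q10, q11, q12}

q9 on b → {q1, q8}.
q10 on b → {q0, q12}.
No b-transition from q4.
Union after reading b: {q0, q1, q8, q12}.
Now take the ϵ-closure:
From q8 via ϵ: add q3.
From q12 via ϵ: add q11.
From q3 via ϵ: add q5.
From q5 via ϵ: add q10.
From q10 via ϵ: add q9.
No new states can be added; the closed set is {q0, q1, q3, q5, q8, q9, q10, q11, q12}.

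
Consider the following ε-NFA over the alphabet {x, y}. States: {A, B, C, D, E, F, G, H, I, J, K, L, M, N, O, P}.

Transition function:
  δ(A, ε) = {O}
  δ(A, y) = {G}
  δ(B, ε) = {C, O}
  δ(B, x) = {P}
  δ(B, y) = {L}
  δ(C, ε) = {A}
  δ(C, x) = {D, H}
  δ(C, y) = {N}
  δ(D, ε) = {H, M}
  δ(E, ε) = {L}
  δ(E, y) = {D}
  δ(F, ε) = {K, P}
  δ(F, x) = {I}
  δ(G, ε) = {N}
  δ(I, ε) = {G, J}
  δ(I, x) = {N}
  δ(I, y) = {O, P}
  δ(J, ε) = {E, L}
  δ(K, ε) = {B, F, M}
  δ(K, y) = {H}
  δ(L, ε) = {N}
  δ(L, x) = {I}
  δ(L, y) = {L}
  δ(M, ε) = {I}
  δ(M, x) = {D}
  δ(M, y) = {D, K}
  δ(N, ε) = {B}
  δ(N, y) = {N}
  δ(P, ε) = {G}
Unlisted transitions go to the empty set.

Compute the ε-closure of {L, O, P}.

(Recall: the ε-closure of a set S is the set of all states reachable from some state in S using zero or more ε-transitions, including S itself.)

Start with {L, O, P}.
From L via ε: add N.
From P via ε: add G.
From N via ε: add B.
From B via ε: add C.
From C via ε: add A.
No new states can be added; the closed set is {A, B, C, G, L, N, O, P}.

{A, B, C, G, L, N, O, P}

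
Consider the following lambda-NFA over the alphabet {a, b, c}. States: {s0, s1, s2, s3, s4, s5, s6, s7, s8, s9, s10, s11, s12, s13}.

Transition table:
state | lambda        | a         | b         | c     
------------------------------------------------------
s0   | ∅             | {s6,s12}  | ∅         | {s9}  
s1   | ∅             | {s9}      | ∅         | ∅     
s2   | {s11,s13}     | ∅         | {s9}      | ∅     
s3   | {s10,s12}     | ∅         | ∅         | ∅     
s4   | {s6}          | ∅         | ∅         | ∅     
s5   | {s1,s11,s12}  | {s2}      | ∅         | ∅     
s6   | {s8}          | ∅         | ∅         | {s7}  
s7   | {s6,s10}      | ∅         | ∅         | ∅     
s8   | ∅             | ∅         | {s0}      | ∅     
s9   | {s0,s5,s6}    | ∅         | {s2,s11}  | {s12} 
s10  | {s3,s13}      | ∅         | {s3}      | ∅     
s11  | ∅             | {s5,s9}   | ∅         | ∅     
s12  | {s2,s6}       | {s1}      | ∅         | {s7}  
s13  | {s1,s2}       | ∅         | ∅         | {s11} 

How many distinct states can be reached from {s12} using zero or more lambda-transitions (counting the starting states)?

Start with {s12}.
From s12 via lambda: add s2, s6.
From s2 via lambda: add s11, s13.
From s6 via lambda: add s8.
From s13 via lambda: add s1.
lambda-closure = {s1, s2, s6, s8, s11, s12, s13}, which has 7 states.

7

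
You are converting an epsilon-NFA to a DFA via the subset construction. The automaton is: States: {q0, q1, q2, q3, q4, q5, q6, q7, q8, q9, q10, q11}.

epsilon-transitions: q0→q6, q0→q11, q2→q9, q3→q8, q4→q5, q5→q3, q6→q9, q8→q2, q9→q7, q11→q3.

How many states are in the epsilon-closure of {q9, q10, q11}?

Start with {q9, q10, q11}.
From q9 via epsilon: add q7.
From q11 via epsilon: add q3.
From q3 via epsilon: add q8.
From q8 via epsilon: add q2.
epsilon-closure = {q2, q3, q7, q8, q9, q10, q11}, which has 7 states.

7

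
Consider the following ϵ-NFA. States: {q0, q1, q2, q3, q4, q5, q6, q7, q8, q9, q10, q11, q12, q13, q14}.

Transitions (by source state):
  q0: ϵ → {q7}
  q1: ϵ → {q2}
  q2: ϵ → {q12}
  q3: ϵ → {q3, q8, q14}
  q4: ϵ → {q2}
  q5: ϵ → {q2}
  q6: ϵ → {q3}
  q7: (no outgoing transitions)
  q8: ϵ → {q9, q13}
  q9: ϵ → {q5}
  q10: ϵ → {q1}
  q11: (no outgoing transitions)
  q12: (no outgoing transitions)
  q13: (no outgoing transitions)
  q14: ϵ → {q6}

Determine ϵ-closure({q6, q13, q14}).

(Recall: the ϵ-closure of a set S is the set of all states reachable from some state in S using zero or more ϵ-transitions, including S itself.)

Start with {q6, q13, q14}.
From q6 via ϵ: add q3.
From q3 via ϵ: add q8.
From q8 via ϵ: add q9.
From q9 via ϵ: add q5.
From q5 via ϵ: add q2.
From q2 via ϵ: add q12.
No new states can be added; the closed set is {q2, q3, q5, q6, q8, q9, q12, q13, q14}.

{q2, q3, q5, q6, q8, q9, q12, q13, q14}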